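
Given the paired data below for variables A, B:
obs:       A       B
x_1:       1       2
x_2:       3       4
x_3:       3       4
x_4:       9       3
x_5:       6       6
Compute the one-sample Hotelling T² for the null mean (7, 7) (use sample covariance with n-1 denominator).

Step 1 — sample mean vector:
  mean(A) = (1 + 3 + 3 + 9 + 6) / 5 = 22/5 = 4.4
  mean(B) = (2 + 4 + 4 + 3 + 6) / 5 = 19/5 = 3.8
  x̄ = (4.4, 3.8),  deviation x̄ - mu_0 = (4.4, 3.8) - (7, 7) = (-2.6, -3.2).

Step 2 — sample covariance matrix, S[i,j] = (1/(n-1)) · Σ_k (x_{k,i} - mean_i) · (x_{k,j} - mean_j), divisor n-1 = 4:
  S[A,A] = ((-3.4)·(-3.4) + (-1.4)·(-1.4) + (-1.4)·(-1.4) + (4.6)·(4.6) + (1.6)·(1.6)) / 4 = 39.2/4 = 9.8
  S[A,B] = ((-3.4)·(-1.8) + (-1.4)·(0.2) + (-1.4)·(0.2) + (4.6)·(-0.8) + (1.6)·(2.2)) / 4 = 5.4/4 = 1.35
  S[B,B] = ((-1.8)·(-1.8) + (0.2)·(0.2) + (0.2)·(0.2) + (-0.8)·(-0.8) + (2.2)·(2.2)) / 4 = 8.8/4 = 2.2
  S = [[9.8, 1.35],
 [1.35, 2.2]].

Step 3 — invert S. det(S) = 9.8·2.2 - (1.35)² = 19.7375.
  S^{-1} = (1/det) · [[d, -b], [-b, a]] = [[0.1115, -0.0684],
 [-0.0684, 0.4965]].

Step 4 — quadratic form (x̄ - mu_0)^T · S^{-1} · (x̄ - mu_0):
  S^{-1} · (x̄ - mu_0) = (-0.0709, -1.411),
  (x̄ - mu_0)^T · [...] = (-2.6)·(-0.0709) + (-3.2)·(-1.411) = 4.6997.

Step 5 — scale by n: T² = 5 · 4.6997 = 23.4984.

T² ≈ 23.4984


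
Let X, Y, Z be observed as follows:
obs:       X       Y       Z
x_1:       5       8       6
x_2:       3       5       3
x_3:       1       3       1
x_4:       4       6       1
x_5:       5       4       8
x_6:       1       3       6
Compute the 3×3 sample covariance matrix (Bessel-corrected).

Step 1 — column means:
  mean(X) = (5 + 3 + 1 + 4 + 5 + 1) / 6 = 19/6 = 3.1667
  mean(Y) = (8 + 5 + 3 + 6 + 4 + 3) / 6 = 29/6 = 4.8333
  mean(Z) = (6 + 3 + 1 + 1 + 8 + 6) / 6 = 25/6 = 4.1667

Step 2 — sample covariance S[i,j] = (1/(n-1)) · Σ_k (x_{k,i} - mean_i) · (x_{k,j} - mean_j), with n-1 = 5.
  S[X,X] = ((1.8333)·(1.8333) + (-0.1667)·(-0.1667) + (-2.1667)·(-2.1667) + (0.8333)·(0.8333) + (1.8333)·(1.8333) + (-2.1667)·(-2.1667)) / 5 = 16.8333/5 = 3.3667
  S[X,Y] = ((1.8333)·(3.1667) + (-0.1667)·(0.1667) + (-2.1667)·(-1.8333) + (0.8333)·(1.1667) + (1.8333)·(-0.8333) + (-2.1667)·(-1.8333)) / 5 = 13.1667/5 = 2.6333
  S[X,Z] = ((1.8333)·(1.8333) + (-0.1667)·(-1.1667) + (-2.1667)·(-3.1667) + (0.8333)·(-3.1667) + (1.8333)·(3.8333) + (-2.1667)·(1.8333)) / 5 = 10.8333/5 = 2.1667
  S[Y,Y] = ((3.1667)·(3.1667) + (0.1667)·(0.1667) + (-1.8333)·(-1.8333) + (1.1667)·(1.1667) + (-0.8333)·(-0.8333) + (-1.8333)·(-1.8333)) / 5 = 18.8333/5 = 3.7667
  S[Y,Z] = ((3.1667)·(1.8333) + (0.1667)·(-1.1667) + (-1.8333)·(-3.1667) + (1.1667)·(-3.1667) + (-0.8333)·(3.8333) + (-1.8333)·(1.8333)) / 5 = 1.1667/5 = 0.2333
  S[Z,Z] = ((1.8333)·(1.8333) + (-1.1667)·(-1.1667) + (-3.1667)·(-3.1667) + (-3.1667)·(-3.1667) + (3.8333)·(3.8333) + (1.8333)·(1.8333)) / 5 = 42.8333/5 = 8.5667

S is symmetric (S[j,i] = S[i,j]). Assembling:

S = [[3.3667, 2.6333, 2.1667],
 [2.6333, 3.7667, 0.2333],
 [2.1667, 0.2333, 8.5667]]


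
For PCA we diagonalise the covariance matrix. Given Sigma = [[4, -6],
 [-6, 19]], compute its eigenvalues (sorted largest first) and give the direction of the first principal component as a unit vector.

Step 1 — characteristic polynomial of 2×2 Sigma:
  det(Sigma - λI) = λ² - trace · λ + det = 0.
  trace = 4 + 19 = 23, det = 4·19 - (-6)² = 40.
Step 2 — discriminant:
  Δ = trace² - 4·det = 529 - 160 = 369.
Step 3 — eigenvalues:
  λ = (trace ± √Δ)/2 = (23 ± 19.2094)/2,
  λ_1 = 21.1047,  λ_2 = 1.8953.

Step 4 — unit eigenvector for λ_1: solve (Sigma - λ_1 I)v = 0. First row:
  (4 - 21.1047)·v_x + (-6)·v_y = 0, i.e. (-17.1047)·v_x + (-6)·v_y = 0,
  so v ∝ (b, λ_1 - a) = (-6, 17.1047); multiply by -1 so the first entry is positive: u = (6, -17.1047).
  ||u|| = √((6)² + (-17.1047)²) = √(328.5703) ≈ 18.1265,
  v_1 = u/||u|| ≈ (0.331, -0.9436) (||v_1|| = 1).

λ_1 = 21.1047,  λ_2 = 1.8953;  v_1 ≈ (0.331, -0.9436)


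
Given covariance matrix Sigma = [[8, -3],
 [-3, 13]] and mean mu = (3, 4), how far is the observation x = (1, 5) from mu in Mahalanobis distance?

Step 1 — centre the observation: (x - mu) = (-2, 1).

Step 2 — invert Sigma. det(Sigma) = 8·13 - (-3)² = 95.
  Sigma^{-1} = (1/det) · [[d, -b], [-b, a]] = [[0.1368, 0.0316],
 [0.0316, 0.0842]].

Step 3 — form the quadratic (x - mu)^T · Sigma^{-1} · (x - mu):
  Sigma^{-1} · (x - mu) = (-0.2421, 0.0211).
  (x - mu)^T · [Sigma^{-1} · (x - mu)] = (-2)·(-0.2421) + (1)·(0.0211) = 0.5053.

Step 4 — take square root: d = √(0.5053) ≈ 0.7108.

d(x, mu) = √(0.5053) ≈ 0.7108


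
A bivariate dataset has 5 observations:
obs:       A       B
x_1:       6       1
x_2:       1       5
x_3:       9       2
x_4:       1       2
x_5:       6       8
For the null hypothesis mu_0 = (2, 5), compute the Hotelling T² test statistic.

Step 1 — sample mean vector:
  mean(A) = (6 + 1 + 9 + 1 + 6) / 5 = 23/5 = 4.6
  mean(B) = (1 + 5 + 2 + 2 + 8) / 5 = 18/5 = 3.6
  x̄ = (4.6, 3.6),  deviation x̄ - mu_0 = (4.6, 3.6) - (2, 5) = (2.6, -1.4).

Step 2 — sample covariance matrix, S[i,j] = (1/(n-1)) · Σ_k (x_{k,i} - mean_i) · (x_{k,j} - mean_j), divisor n-1 = 4:
  S[A,A] = ((1.4)·(1.4) + (-3.6)·(-3.6) + (4.4)·(4.4) + (-3.6)·(-3.6) + (1.4)·(1.4)) / 4 = 49.2/4 = 12.3
  S[A,B] = ((1.4)·(-2.6) + (-3.6)·(1.4) + (4.4)·(-1.6) + (-3.6)·(-1.6) + (1.4)·(4.4)) / 4 = -3.8/4 = -0.95
  S[B,B] = ((-2.6)·(-2.6) + (1.4)·(1.4) + (-1.6)·(-1.6) + (-1.6)·(-1.6) + (4.4)·(4.4)) / 4 = 33.2/4 = 8.3
  S = [[12.3, -0.95],
 [-0.95, 8.3]].

Step 3 — invert S. det(S) = 12.3·8.3 - (-0.95)² = 101.1875.
  S^{-1} = (1/det) · [[d, -b], [-b, a]] = [[0.082, 0.0094],
 [0.0094, 0.1216]].

Step 4 — quadratic form (x̄ - mu_0)^T · S^{-1} · (x̄ - mu_0):
  S^{-1} · (x̄ - mu_0) = (0.2001, -0.1458),
  (x̄ - mu_0)^T · [...] = (2.6)·(0.2001) + (-1.4)·(-0.1458) = 0.7244.

Step 5 — scale by n: T² = 5 · 0.7244 = 3.622.

T² ≈ 3.622


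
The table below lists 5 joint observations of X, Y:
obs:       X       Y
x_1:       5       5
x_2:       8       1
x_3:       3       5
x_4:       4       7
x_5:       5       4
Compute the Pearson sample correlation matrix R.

Step 1 — column means:
  mean(X) = (5 + 8 + 3 + 4 + 5) / 5 = 25/5 = 5
  mean(Y) = (5 + 1 + 5 + 7 + 4) / 5 = 22/5 = 4.4

Step 2 — sample variances and covariances s[i,j] = (1/(n-1)) · Σ_k (x_{k,i} - mean_i) · (x_{k,j} - mean_j), with n-1 = 4:
  s[X,X] = ((0)·(0) + (3)·(3) + (-2)·(-2) + (-1)·(-1) + (0)·(0)) / 4 = 14/4 = 3.5
  s[X,Y] = ((0)·(0.6) + (3)·(-3.4) + (-2)·(0.6) + (-1)·(2.6) + (0)·(-0.4)) / 4 = -14/4 = -3.5
  s[Y,Y] = ((0.6)·(0.6) + (-3.4)·(-3.4) + (0.6)·(0.6) + (2.6)·(2.6) + (-0.4)·(-0.4)) / 4 = 19.2/4 = 4.8
  Sample standard deviations s_i = √(s[i,i]):
  s(X) = √(3.5) = 1.8708
  s(Y) = √(4.8) = 2.1909

Step 3 — r_{ij} = s_{ij} / (s_i · s_j):
  r[X,X] = 1 (diagonal).
  r[X,Y] = -3.5 / (1.8708 · 2.1909) = -3.5 / 4.0988 = -0.8539
  r[Y,Y] = 1 (diagonal).

R is symmetric with unit diagonal. Assembling:

R = [[1, -0.8539],
 [-0.8539, 1]]


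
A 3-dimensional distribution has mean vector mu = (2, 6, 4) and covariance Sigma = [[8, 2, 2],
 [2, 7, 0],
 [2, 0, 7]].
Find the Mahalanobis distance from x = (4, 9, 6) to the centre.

Step 1 — centre the observation: (x - mu) = (2, 3, 2).

Step 2 — invert Sigma (cofactor / det for 3×3, or solve directly):
  Sigma^{-1} = [[0.1458, -0.0417, -0.0417],
 [-0.0417, 0.1548, 0.0119],
 [-0.0417, 0.0119, 0.1548]].

Step 3 — form the quadratic (x - mu)^T · Sigma^{-1} · (x - mu):
  Sigma^{-1} · (x - mu) = (0.0833, 0.4048, 0.2619).
  (x - mu)^T · [Sigma^{-1} · (x - mu)] = (2)·(0.0833) + (3)·(0.4048) + (2)·(0.2619) = 1.9048.

Step 4 — take square root: d = √(1.9048) ≈ 1.3801.

d(x, mu) = √(1.9048) ≈ 1.3801


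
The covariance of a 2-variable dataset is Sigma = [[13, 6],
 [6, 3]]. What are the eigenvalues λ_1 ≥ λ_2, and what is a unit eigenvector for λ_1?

Step 1 — characteristic polynomial of 2×2 Sigma:
  det(Sigma - λI) = λ² - trace · λ + det = 0.
  trace = 13 + 3 = 16, det = 13·3 - (6)² = 3.
Step 2 — discriminant:
  Δ = trace² - 4·det = 256 - 12 = 244.
Step 3 — eigenvalues:
  λ = (trace ± √Δ)/2 = (16 ± 15.6205)/2,
  λ_1 = 15.8102,  λ_2 = 0.1898.

Step 4 — unit eigenvector for λ_1: solve (Sigma - λ_1 I)v = 0. First row:
  (13 - 15.8102)·v_x + (6)·v_y = 0, i.e. (-2.8102)·v_x + (6)·v_y = 0,
  so v ∝ (b, λ_1 - a) = (6, 2.8102) = u.
  ||u|| = √((6)² + (2.8102)²) = √(43.8975) ≈ 6.6255,
  v_1 = u/||u|| ≈ (0.9056, 0.4242) (||v_1|| = 1).

λ_1 = 15.8102,  λ_2 = 0.1898;  v_1 ≈ (0.9056, 0.4242)


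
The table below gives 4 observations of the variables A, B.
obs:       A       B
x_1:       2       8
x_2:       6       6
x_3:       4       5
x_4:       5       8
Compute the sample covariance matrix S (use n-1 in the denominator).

Step 1 — column means:
  mean(A) = (2 + 6 + 4 + 5) / 4 = 17/4 = 4.25
  mean(B) = (8 + 6 + 5 + 8) / 4 = 27/4 = 6.75

Step 2 — sample covariance S[i,j] = (1/(n-1)) · Σ_k (x_{k,i} - mean_i) · (x_{k,j} - mean_j), with n-1 = 3.
  S[A,A] = ((-2.25)·(-2.25) + (1.75)·(1.75) + (-0.25)·(-0.25) + (0.75)·(0.75)) / 3 = 8.75/3 = 2.9167
  S[A,B] = ((-2.25)·(1.25) + (1.75)·(-0.75) + (-0.25)·(-1.75) + (0.75)·(1.25)) / 3 = -2.75/3 = -0.9167
  S[B,B] = ((1.25)·(1.25) + (-0.75)·(-0.75) + (-1.75)·(-1.75) + (1.25)·(1.25)) / 3 = 6.75/3 = 2.25

S is symmetric (S[j,i] = S[i,j]). Assembling:

S = [[2.9167, -0.9167],
 [-0.9167, 2.25]]


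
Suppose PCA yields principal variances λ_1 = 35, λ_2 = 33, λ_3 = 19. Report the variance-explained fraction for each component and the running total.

Step 1 — total variance = trace(Sigma) = Σ λ_i = 35 + 33 + 19 = 87.

Step 2 — fraction explained by component i = λ_i / Σ λ:
  PC1: 35/87 = 0.4023
  PC2: 33/87 = 0.3793
  PC3: 19/87 = 0.2184

Step 3 — cumulative fraction after k components = (λ_1 + ... + λ_k) / Σ λ:
  k = 1: 35/87 = 0.4023
  k = 2: (35 + 33)/87 = 68/87 = 0.7816
  k = 3: (35 + 33 + 19)/87 = 87/87 = 1

Summary (fraction, with percent):

explained: PC1 0.4023 (40.23%), PC2 0.3793 (37.93%), PC3 0.2184 (21.84%);  cumulative: 0.4023, 0.7816, 1


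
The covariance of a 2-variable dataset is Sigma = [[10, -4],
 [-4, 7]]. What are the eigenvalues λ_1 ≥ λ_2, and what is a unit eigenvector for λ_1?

Step 1 — characteristic polynomial of 2×2 Sigma:
  det(Sigma - λI) = λ² - trace · λ + det = 0.
  trace = 10 + 7 = 17, det = 10·7 - (-4)² = 54.
Step 2 — discriminant:
  Δ = trace² - 4·det = 289 - 216 = 73.
Step 3 — eigenvalues:
  λ = (trace ± √Δ)/2 = (17 ± 8.544)/2,
  λ_1 = 12.772,  λ_2 = 4.228.

Step 4 — unit eigenvector for λ_1: solve (Sigma - λ_1 I)v = 0. First row:
  (10 - 12.772)·v_x + (-4)·v_y = 0, i.e. (-2.772)·v_x + (-4)·v_y = 0,
  so v ∝ (b, λ_1 - a) = (-4, 2.772); multiply by -1 so the first entry is positive: u = (4, -2.772).
  ||u|| = √((4)² + (-2.772)²) = √(23.684) ≈ 4.8666,
  v_1 = u/||u|| ≈ (0.8219, -0.5696) (||v_1|| = 1).

λ_1 = 12.772,  λ_2 = 4.228;  v_1 ≈ (0.8219, -0.5696)


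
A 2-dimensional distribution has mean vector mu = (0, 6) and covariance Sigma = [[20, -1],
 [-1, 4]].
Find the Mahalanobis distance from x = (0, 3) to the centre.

Step 1 — centre the observation: (x - mu) = (0, -3).

Step 2 — invert Sigma. det(Sigma) = 20·4 - (-1)² = 79.
  Sigma^{-1} = (1/det) · [[d, -b], [-b, a]] = [[0.0506, 0.0127],
 [0.0127, 0.2532]].

Step 3 — form the quadratic (x - mu)^T · Sigma^{-1} · (x - mu):
  Sigma^{-1} · (x - mu) = (-0.038, -0.7595).
  (x - mu)^T · [Sigma^{-1} · (x - mu)] = (0)·(-0.038) + (-3)·(-0.7595) = 2.2785.

Step 4 — take square root: d = √(2.2785) ≈ 1.5095.

d(x, mu) = √(2.2785) ≈ 1.5095


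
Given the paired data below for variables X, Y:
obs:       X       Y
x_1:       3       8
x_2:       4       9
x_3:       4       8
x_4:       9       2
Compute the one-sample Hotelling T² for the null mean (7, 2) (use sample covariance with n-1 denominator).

Step 1 — sample mean vector:
  mean(X) = (3 + 4 + 4 + 9) / 4 = 20/4 = 5
  mean(Y) = (8 + 9 + 8 + 2) / 4 = 27/4 = 6.75
  x̄ = (5, 6.75),  deviation x̄ - mu_0 = (5, 6.75) - (7, 2) = (-2, 4.75).

Step 2 — sample covariance matrix, S[i,j] = (1/(n-1)) · Σ_k (x_{k,i} - mean_i) · (x_{k,j} - mean_j), divisor n-1 = 3:
  S[X,X] = ((-2)·(-2) + (-1)·(-1) + (-1)·(-1) + (4)·(4)) / 3 = 22/3 = 7.3333
  S[X,Y] = ((-2)·(1.25) + (-1)·(2.25) + (-1)·(1.25) + (4)·(-4.75)) / 3 = -25/3 = -8.3333
  S[Y,Y] = ((1.25)·(1.25) + (2.25)·(2.25) + (1.25)·(1.25) + (-4.75)·(-4.75)) / 3 = 30.75/3 = 10.25
  S = [[7.3333, -8.3333],
 [-8.3333, 10.25]].

Step 3 — invert S. det(S) = 7.3333·10.25 - (-8.3333)² = 5.7222.
  S^{-1} = (1/det) · [[d, -b], [-b, a]] = [[1.7913, 1.4563],
 [1.4563, 1.2816]].

Step 4 — quadratic form (x̄ - mu_0)^T · S^{-1} · (x̄ - mu_0):
  S^{-1} · (x̄ - mu_0) = (3.335, 3.1748),
  (x̄ - mu_0)^T · [...] = (-2)·(3.335) + (4.75)·(3.1748) = 8.4102.

Step 5 — scale by n: T² = 4 · 8.4102 = 33.6408.

T² ≈ 33.6408


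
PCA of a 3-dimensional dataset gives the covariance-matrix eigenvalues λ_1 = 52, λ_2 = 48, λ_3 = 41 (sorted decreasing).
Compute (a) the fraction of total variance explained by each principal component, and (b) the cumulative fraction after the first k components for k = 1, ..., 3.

Step 1 — total variance = trace(Sigma) = Σ λ_i = 52 + 48 + 41 = 141.

Step 2 — fraction explained by component i = λ_i / Σ λ:
  PC1: 52/141 = 0.3688
  PC2: 48/141 = 0.3404
  PC3: 41/141 = 0.2908

Step 3 — cumulative fraction after k components = (λ_1 + ... + λ_k) / Σ λ:
  k = 1: 52/141 = 0.3688
  k = 2: (52 + 48)/141 = 100/141 = 0.7092
  k = 3: (52 + 48 + 41)/141 = 141/141 = 1

Summary (fraction, with percent):

explained: PC1 0.3688 (36.88%), PC2 0.3404 (34.04%), PC3 0.2908 (29.08%);  cumulative: 0.3688, 0.7092, 1


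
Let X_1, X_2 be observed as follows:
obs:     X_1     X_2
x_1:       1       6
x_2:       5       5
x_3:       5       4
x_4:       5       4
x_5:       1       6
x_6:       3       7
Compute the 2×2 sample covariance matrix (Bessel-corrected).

Step 1 — column means:
  mean(X_1) = (1 + 5 + 5 + 5 + 1 + 3) / 6 = 20/6 = 3.3333
  mean(X_2) = (6 + 5 + 4 + 4 + 6 + 7) / 6 = 32/6 = 5.3333

Step 2 — sample covariance S[i,j] = (1/(n-1)) · Σ_k (x_{k,i} - mean_i) · (x_{k,j} - mean_j), with n-1 = 5.
  S[X_1,X_1] = ((-2.3333)·(-2.3333) + (1.6667)·(1.6667) + (1.6667)·(1.6667) + (1.6667)·(1.6667) + (-2.3333)·(-2.3333) + (-0.3333)·(-0.3333)) / 5 = 19.3333/5 = 3.8667
  S[X_1,X_2] = ((-2.3333)·(0.6667) + (1.6667)·(-0.3333) + (1.6667)·(-1.3333) + (1.6667)·(-1.3333) + (-2.3333)·(0.6667) + (-0.3333)·(1.6667)) / 5 = -8.6667/5 = -1.7333
  S[X_2,X_2] = ((0.6667)·(0.6667) + (-0.3333)·(-0.3333) + (-1.3333)·(-1.3333) + (-1.3333)·(-1.3333) + (0.6667)·(0.6667) + (1.6667)·(1.6667)) / 5 = 7.3333/5 = 1.4667

S is symmetric (S[j,i] = S[i,j]). Assembling:

S = [[3.8667, -1.7333],
 [-1.7333, 1.4667]]


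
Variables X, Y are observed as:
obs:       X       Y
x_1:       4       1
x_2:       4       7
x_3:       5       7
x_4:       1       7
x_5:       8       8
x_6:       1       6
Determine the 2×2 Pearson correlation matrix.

Step 1 — column means:
  mean(X) = (4 + 4 + 5 + 1 + 8 + 1) / 6 = 23/6 = 3.8333
  mean(Y) = (1 + 7 + 7 + 7 + 8 + 6) / 6 = 36/6 = 6

Step 2 — sample variances and covariances s[i,j] = (1/(n-1)) · Σ_k (x_{k,i} - mean_i) · (x_{k,j} - mean_j), with n-1 = 5:
  s[X,X] = ((0.1667)·(0.1667) + (0.1667)·(0.1667) + (1.1667)·(1.1667) + (-2.8333)·(-2.8333) + (4.1667)·(4.1667) + (-2.8333)·(-2.8333)) / 5 = 34.8333/5 = 6.9667
  s[X,Y] = ((0.1667)·(-5) + (0.1667)·(1) + (1.1667)·(1) + (-2.8333)·(1) + (4.1667)·(2) + (-2.8333)·(0)) / 5 = 6/5 = 1.2
  s[Y,Y] = ((-5)·(-5) + (1)·(1) + (1)·(1) + (1)·(1) + (2)·(2) + (0)·(0)) / 5 = 32/5 = 6.4
  Sample standard deviations s_i = √(s[i,i]):
  s(X) = √(6.9667) = 2.6394
  s(Y) = √(6.4) = 2.5298

Step 3 — r_{ij} = s_{ij} / (s_i · s_j):
  r[X,X] = 1 (diagonal).
  r[X,Y] = 1.2 / (2.6394 · 2.5298) = 1.2 / 6.6773 = 0.1797
  r[Y,Y] = 1 (diagonal).

R is symmetric with unit diagonal. Assembling:

R = [[1, 0.1797],
 [0.1797, 1]]


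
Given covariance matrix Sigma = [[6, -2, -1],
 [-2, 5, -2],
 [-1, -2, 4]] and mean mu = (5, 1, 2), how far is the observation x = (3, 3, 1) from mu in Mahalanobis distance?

Step 1 — centre the observation: (x - mu) = (-2, 2, -1).

Step 2 — invert Sigma (cofactor / det for 3×3, or solve directly):
  Sigma^{-1} = [[0.2388, 0.1493, 0.1343],
 [0.1493, 0.3433, 0.209],
 [0.1343, 0.209, 0.3881]].

Step 3 — form the quadratic (x - mu)^T · Sigma^{-1} · (x - mu):
  Sigma^{-1} · (x - mu) = (-0.3134, 0.1791, -0.2388).
  (x - mu)^T · [Sigma^{-1} · (x - mu)] = (-2)·(-0.3134) + (2)·(0.1791) + (-1)·(-0.2388) = 1.2239.

Step 4 — take square root: d = √(1.2239) ≈ 1.1063.

d(x, mu) = √(1.2239) ≈ 1.1063


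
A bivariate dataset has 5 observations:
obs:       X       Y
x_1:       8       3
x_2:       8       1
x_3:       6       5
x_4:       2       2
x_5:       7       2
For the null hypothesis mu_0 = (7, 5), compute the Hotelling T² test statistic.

Step 1 — sample mean vector:
  mean(X) = (8 + 8 + 6 + 2 + 7) / 5 = 31/5 = 6.2
  mean(Y) = (3 + 1 + 5 + 2 + 2) / 5 = 13/5 = 2.6
  x̄ = (6.2, 2.6),  deviation x̄ - mu_0 = (6.2, 2.6) - (7, 5) = (-0.8, -2.4).

Step 2 — sample covariance matrix, S[i,j] = (1/(n-1)) · Σ_k (x_{k,i} - mean_i) · (x_{k,j} - mean_j), divisor n-1 = 4:
  S[X,X] = ((1.8)·(1.8) + (1.8)·(1.8) + (-0.2)·(-0.2) + (-4.2)·(-4.2) + (0.8)·(0.8)) / 4 = 24.8/4 = 6.2
  S[X,Y] = ((1.8)·(0.4) + (1.8)·(-1.6) + (-0.2)·(2.4) + (-4.2)·(-0.6) + (0.8)·(-0.6)) / 4 = -0.6/4 = -0.15
  S[Y,Y] = ((0.4)·(0.4) + (-1.6)·(-1.6) + (2.4)·(2.4) + (-0.6)·(-0.6) + (-0.6)·(-0.6)) / 4 = 9.2/4 = 2.3
  S = [[6.2, -0.15],
 [-0.15, 2.3]].

Step 3 — invert S. det(S) = 6.2·2.3 - (-0.15)² = 14.2375.
  S^{-1} = (1/det) · [[d, -b], [-b, a]] = [[0.1615, 0.0105],
 [0.0105, 0.4355]].

Step 4 — quadratic form (x̄ - mu_0)^T · S^{-1} · (x̄ - mu_0):
  S^{-1} · (x̄ - mu_0) = (-0.1545, -1.0536),
  (x̄ - mu_0)^T · [...] = (-0.8)·(-0.1545) + (-2.4)·(-1.0536) = 2.6522.

Step 5 — scale by n: T² = 5 · 2.6522 = 13.2608.

T² ≈ 13.2608


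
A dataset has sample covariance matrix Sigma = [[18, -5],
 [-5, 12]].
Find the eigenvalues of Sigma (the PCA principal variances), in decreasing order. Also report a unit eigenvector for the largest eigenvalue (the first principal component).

Step 1 — characteristic polynomial of 2×2 Sigma:
  det(Sigma - λI) = λ² - trace · λ + det = 0.
  trace = 18 + 12 = 30, det = 18·12 - (-5)² = 191.
Step 2 — discriminant:
  Δ = trace² - 4·det = 900 - 764 = 136.
Step 3 — eigenvalues:
  λ = (trace ± √Δ)/2 = (30 ± 11.6619)/2,
  λ_1 = 20.831,  λ_2 = 9.169.

Step 4 — unit eigenvector for λ_1: solve (Sigma - λ_1 I)v = 0. First row:
  (18 - 20.831)·v_x + (-5)·v_y = 0, i.e. (-2.831)·v_x + (-5)·v_y = 0,
  so v ∝ (b, λ_1 - a) = (-5, 2.831); multiply by -1 so the first entry is positive: u = (5, -2.831).
  ||u|| = √((5)² + (-2.831)²) = √(33.0143) ≈ 5.7458,
  v_1 = u/||u|| ≈ (0.8702, -0.4927) (||v_1|| = 1).

λ_1 = 20.831,  λ_2 = 9.169;  v_1 ≈ (0.8702, -0.4927)


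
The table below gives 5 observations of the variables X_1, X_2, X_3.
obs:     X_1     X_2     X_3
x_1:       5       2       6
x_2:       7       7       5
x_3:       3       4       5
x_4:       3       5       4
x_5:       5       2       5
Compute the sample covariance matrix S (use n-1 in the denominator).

Step 1 — column means:
  mean(X_1) = (5 + 7 + 3 + 3 + 5) / 5 = 23/5 = 4.6
  mean(X_2) = (2 + 7 + 4 + 5 + 2) / 5 = 20/5 = 4
  mean(X_3) = (6 + 5 + 5 + 4 + 5) / 5 = 25/5 = 5

Step 2 — sample covariance S[i,j] = (1/(n-1)) · Σ_k (x_{k,i} - mean_i) · (x_{k,j} - mean_j), with n-1 = 4.
  S[X_1,X_1] = ((0.4)·(0.4) + (2.4)·(2.4) + (-1.6)·(-1.6) + (-1.6)·(-1.6) + (0.4)·(0.4)) / 4 = 11.2/4 = 2.8
  S[X_1,X_2] = ((0.4)·(-2) + (2.4)·(3) + (-1.6)·(0) + (-1.6)·(1) + (0.4)·(-2)) / 4 = 4/4 = 1
  S[X_1,X_3] = ((0.4)·(1) + (2.4)·(0) + (-1.6)·(0) + (-1.6)·(-1) + (0.4)·(0)) / 4 = 2/4 = 0.5
  S[X_2,X_2] = ((-2)·(-2) + (3)·(3) + (0)·(0) + (1)·(1) + (-2)·(-2)) / 4 = 18/4 = 4.5
  S[X_2,X_3] = ((-2)·(1) + (3)·(0) + (0)·(0) + (1)·(-1) + (-2)·(0)) / 4 = -3/4 = -0.75
  S[X_3,X_3] = ((1)·(1) + (0)·(0) + (0)·(0) + (-1)·(-1) + (0)·(0)) / 4 = 2/4 = 0.5

S is symmetric (S[j,i] = S[i,j]). Assembling:

S = [[2.8, 1, 0.5],
 [1, 4.5, -0.75],
 [0.5, -0.75, 0.5]]


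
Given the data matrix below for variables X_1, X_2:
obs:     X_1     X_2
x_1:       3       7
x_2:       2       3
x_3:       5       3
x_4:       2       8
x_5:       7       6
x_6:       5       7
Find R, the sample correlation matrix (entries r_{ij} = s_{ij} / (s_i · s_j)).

Step 1 — column means:
  mean(X_1) = (3 + 2 + 5 + 2 + 7 + 5) / 6 = 24/6 = 4
  mean(X_2) = (7 + 3 + 3 + 8 + 6 + 7) / 6 = 34/6 = 5.6667

Step 2 — sample variances and covariances s[i,j] = (1/(n-1)) · Σ_k (x_{k,i} - mean_i) · (x_{k,j} - mean_j), with n-1 = 5:
  s[X_1,X_1] = ((-1)·(-1) + (-2)·(-2) + (1)·(1) + (-2)·(-2) + (3)·(3) + (1)·(1)) / 5 = 20/5 = 4
  s[X_1,X_2] = ((-1)·(1.3333) + (-2)·(-2.6667) + (1)·(-2.6667) + (-2)·(2.3333) + (3)·(0.3333) + (1)·(1.3333)) / 5 = -1/5 = -0.2
  s[X_2,X_2] = ((1.3333)·(1.3333) + (-2.6667)·(-2.6667) + (-2.6667)·(-2.6667) + (2.3333)·(2.3333) + (0.3333)·(0.3333) + (1.3333)·(1.3333)) / 5 = 23.3333/5 = 4.6667
  Sample standard deviations s_i = √(s[i,i]):
  s(X_1) = √(4) = 2
  s(X_2) = √(4.6667) = 2.1602

Step 3 — r_{ij} = s_{ij} / (s_i · s_j):
  r[X_1,X_1] = 1 (diagonal).
  r[X_1,X_2] = -0.2 / (2 · 2.1602) = -0.2 / 4.3205 = -0.0463
  r[X_2,X_2] = 1 (diagonal).

R is symmetric with unit diagonal. Assembling:

R = [[1, -0.0463],
 [-0.0463, 1]]


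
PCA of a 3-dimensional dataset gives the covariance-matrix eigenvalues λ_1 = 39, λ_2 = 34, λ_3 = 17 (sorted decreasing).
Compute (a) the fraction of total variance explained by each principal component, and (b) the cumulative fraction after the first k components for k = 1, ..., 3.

Step 1 — total variance = trace(Sigma) = Σ λ_i = 39 + 34 + 17 = 90.

Step 2 — fraction explained by component i = λ_i / Σ λ:
  PC1: 39/90 = 0.4333
  PC2: 34/90 = 0.3778
  PC3: 17/90 = 0.1889

Step 3 — cumulative fraction after k components = (λ_1 + ... + λ_k) / Σ λ:
  k = 1: 39/90 = 0.4333
  k = 2: (39 + 34)/90 = 73/90 = 0.8111
  k = 3: (39 + 34 + 17)/90 = 90/90 = 1

Summary (fraction, with percent):

explained: PC1 0.4333 (43.33%), PC2 0.3778 (37.78%), PC3 0.1889 (18.89%);  cumulative: 0.4333, 0.8111, 1


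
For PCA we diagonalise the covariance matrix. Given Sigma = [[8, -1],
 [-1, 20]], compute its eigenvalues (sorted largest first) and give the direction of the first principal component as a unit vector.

Step 1 — characteristic polynomial of 2×2 Sigma:
  det(Sigma - λI) = λ² - trace · λ + det = 0.
  trace = 8 + 20 = 28, det = 8·20 - (-1)² = 159.
Step 2 — discriminant:
  Δ = trace² - 4·det = 784 - 636 = 148.
Step 3 — eigenvalues:
  λ = (trace ± √Δ)/2 = (28 ± 12.1655)/2,
  λ_1 = 20.0828,  λ_2 = 7.9172.

Step 4 — unit eigenvector for λ_1: solve (Sigma - λ_1 I)v = 0. First row:
  (8 - 20.0828)·v_x + (-1)·v_y = 0, i.e. (-12.0828)·v_x + (-1)·v_y = 0,
  so v ∝ (b, λ_1 - a) = (-1, 12.0828); multiply by -1 so the first entry is positive: u = (1, -12.0828).
  ||u|| = √((1)² + (-12.0828)²) = √(146.9932) ≈ 12.1241,
  v_1 = u/||u|| ≈ (0.0825, -0.9966) (||v_1|| = 1).

λ_1 = 20.0828,  λ_2 = 7.9172;  v_1 ≈ (0.0825, -0.9966)


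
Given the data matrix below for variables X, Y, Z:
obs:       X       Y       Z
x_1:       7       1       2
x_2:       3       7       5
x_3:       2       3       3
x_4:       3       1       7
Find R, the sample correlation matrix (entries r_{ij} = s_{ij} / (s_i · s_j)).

Step 1 — column means:
  mean(X) = (7 + 3 + 2 + 3) / 4 = 15/4 = 3.75
  mean(Y) = (1 + 7 + 3 + 1) / 4 = 12/4 = 3
  mean(Z) = (2 + 5 + 3 + 7) / 4 = 17/4 = 4.25

Step 2 — sample variances and covariances s[i,j] = (1/(n-1)) · Σ_k (x_{k,i} - mean_i) · (x_{k,j} - mean_j), with n-1 = 3:
  s[X,X] = ((3.25)·(3.25) + (-0.75)·(-0.75) + (-1.75)·(-1.75) + (-0.75)·(-0.75)) / 3 = 14.75/3 = 4.9167
  s[X,Y] = ((3.25)·(-2) + (-0.75)·(4) + (-1.75)·(0) + (-0.75)·(-2)) / 3 = -8/3 = -2.6667
  s[X,Z] = ((3.25)·(-2.25) + (-0.75)·(0.75) + (-1.75)·(-1.25) + (-0.75)·(2.75)) / 3 = -7.75/3 = -2.5833
  s[Y,Y] = ((-2)·(-2) + (4)·(4) + (0)·(0) + (-2)·(-2)) / 3 = 24/3 = 8
  s[Y,Z] = ((-2)·(-2.25) + (4)·(0.75) + (0)·(-1.25) + (-2)·(2.75)) / 3 = 2/3 = 0.6667
  s[Z,Z] = ((-2.25)·(-2.25) + (0.75)·(0.75) + (-1.25)·(-1.25) + (2.75)·(2.75)) / 3 = 14.75/3 = 4.9167
  Sample standard deviations s_i = √(s[i,i]):
  s(X) = √(4.9167) = 2.2174
  s(Y) = √(8) = 2.8284
  s(Z) = √(4.9167) = 2.2174

Step 3 — r_{ij} = s_{ij} / (s_i · s_j):
  r[X,X] = 1 (diagonal).
  r[X,Y] = -2.6667 / (2.2174 · 2.8284) = -2.6667 / 6.2716 = -0.4252
  r[X,Z] = -2.5833 / (2.2174 · 2.2174) = -2.5833 / 4.9167 = -0.5254
  r[Y,Y] = 1 (diagonal).
  r[Y,Z] = 0.6667 / (2.8284 · 2.2174) = 0.6667 / 6.2716 = 0.1063
  r[Z,Z] = 1 (diagonal).

R is symmetric with unit diagonal. Assembling:

R = [[1, -0.4252, -0.5254],
 [-0.4252, 1, 0.1063],
 [-0.5254, 0.1063, 1]]


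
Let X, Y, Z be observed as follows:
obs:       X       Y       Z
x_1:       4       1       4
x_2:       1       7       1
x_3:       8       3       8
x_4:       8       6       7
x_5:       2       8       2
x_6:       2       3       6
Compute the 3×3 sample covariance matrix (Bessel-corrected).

Step 1 — column means:
  mean(X) = (4 + 1 + 8 + 8 + 2 + 2) / 6 = 25/6 = 4.1667
  mean(Y) = (1 + 7 + 3 + 6 + 8 + 3) / 6 = 28/6 = 4.6667
  mean(Z) = (4 + 1 + 8 + 7 + 2 + 6) / 6 = 28/6 = 4.6667

Step 2 — sample covariance S[i,j] = (1/(n-1)) · Σ_k (x_{k,i} - mean_i) · (x_{k,j} - mean_j), with n-1 = 5.
  S[X,X] = ((-0.1667)·(-0.1667) + (-3.1667)·(-3.1667) + (3.8333)·(3.8333) + (3.8333)·(3.8333) + (-2.1667)·(-2.1667) + (-2.1667)·(-2.1667)) / 5 = 48.8333/5 = 9.7667
  S[X,Y] = ((-0.1667)·(-3.6667) + (-3.1667)·(2.3333) + (3.8333)·(-1.6667) + (3.8333)·(1.3333) + (-2.1667)·(3.3333) + (-2.1667)·(-1.6667)) / 5 = -11.6667/5 = -2.3333
  S[X,Z] = ((-0.1667)·(-0.6667) + (-3.1667)·(-3.6667) + (3.8333)·(3.3333) + (3.8333)·(2.3333) + (-2.1667)·(-2.6667) + (-2.1667)·(1.3333)) / 5 = 36.3333/5 = 7.2667
  S[Y,Y] = ((-3.6667)·(-3.6667) + (2.3333)·(2.3333) + (-1.6667)·(-1.6667) + (1.3333)·(1.3333) + (3.3333)·(3.3333) + (-1.6667)·(-1.6667)) / 5 = 37.3333/5 = 7.4667
  S[Y,Z] = ((-3.6667)·(-0.6667) + (2.3333)·(-3.6667) + (-1.6667)·(3.3333) + (1.3333)·(2.3333) + (3.3333)·(-2.6667) + (-1.6667)·(1.3333)) / 5 = -19.6667/5 = -3.9333
  S[Z,Z] = ((-0.6667)·(-0.6667) + (-3.6667)·(-3.6667) + (3.3333)·(3.3333) + (2.3333)·(2.3333) + (-2.6667)·(-2.6667) + (1.3333)·(1.3333)) / 5 = 39.3333/5 = 7.8667

S is symmetric (S[j,i] = S[i,j]). Assembling:

S = [[9.7667, -2.3333, 7.2667],
 [-2.3333, 7.4667, -3.9333],
 [7.2667, -3.9333, 7.8667]]


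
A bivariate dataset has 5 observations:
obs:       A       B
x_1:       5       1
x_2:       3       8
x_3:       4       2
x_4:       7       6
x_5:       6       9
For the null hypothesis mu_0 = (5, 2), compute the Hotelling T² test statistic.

Step 1 — sample mean vector:
  mean(A) = (5 + 3 + 4 + 7 + 6) / 5 = 25/5 = 5
  mean(B) = (1 + 8 + 2 + 6 + 9) / 5 = 26/5 = 5.2
  x̄ = (5, 5.2),  deviation x̄ - mu_0 = (5, 5.2) - (5, 2) = (0, 3.2).

Step 2 — sample covariance matrix, S[i,j] = (1/(n-1)) · Σ_k (x_{k,i} - mean_i) · (x_{k,j} - mean_j), divisor n-1 = 4:
  S[A,A] = ((0)·(0) + (-2)·(-2) + (-1)·(-1) + (2)·(2) + (1)·(1)) / 4 = 10/4 = 2.5
  S[A,B] = ((0)·(-4.2) + (-2)·(2.8) + (-1)·(-3.2) + (2)·(0.8) + (1)·(3.8)) / 4 = 3/4 = 0.75
  S[B,B] = ((-4.2)·(-4.2) + (2.8)·(2.8) + (-3.2)·(-3.2) + (0.8)·(0.8) + (3.8)·(3.8)) / 4 = 50.8/4 = 12.7
  S = [[2.5, 0.75],
 [0.75, 12.7]].

Step 3 — invert S. det(S) = 2.5·12.7 - (0.75)² = 31.1875.
  S^{-1} = (1/det) · [[d, -b], [-b, a]] = [[0.4072, -0.024],
 [-0.024, 0.0802]].

Step 4 — quadratic form (x̄ - mu_0)^T · S^{-1} · (x̄ - mu_0):
  S^{-1} · (x̄ - mu_0) = (-0.077, 0.2565),
  (x̄ - mu_0)^T · [...] = (0)·(-0.077) + (3.2)·(0.2565) = 0.8208.

Step 5 — scale by n: T² = 5 · 0.8208 = 4.1042.

T² ≈ 4.1042


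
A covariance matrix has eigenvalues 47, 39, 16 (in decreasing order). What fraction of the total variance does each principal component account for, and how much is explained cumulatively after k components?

Step 1 — total variance = trace(Sigma) = Σ λ_i = 47 + 39 + 16 = 102.

Step 2 — fraction explained by component i = λ_i / Σ λ:
  PC1: 47/102 = 0.4608
  PC2: 39/102 = 0.3824
  PC3: 16/102 = 0.1569

Step 3 — cumulative fraction after k components = (λ_1 + ... + λ_k) / Σ λ:
  k = 1: 47/102 = 0.4608
  k = 2: (47 + 39)/102 = 86/102 = 0.8431
  k = 3: (47 + 39 + 16)/102 = 102/102 = 1

Summary (fraction, with percent):

explained: PC1 0.4608 (46.08%), PC2 0.3824 (38.24%), PC3 0.1569 (15.69%);  cumulative: 0.4608, 0.8431, 1


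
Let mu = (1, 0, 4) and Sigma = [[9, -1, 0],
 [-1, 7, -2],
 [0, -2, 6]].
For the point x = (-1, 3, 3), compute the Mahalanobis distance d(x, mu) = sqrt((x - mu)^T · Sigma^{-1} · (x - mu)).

Step 1 — centre the observation: (x - mu) = (-2, 3, -1).

Step 2 — invert Sigma (cofactor / det for 3×3, or solve directly):
  Sigma^{-1} = [[0.1131, 0.0179, 0.006],
 [0.0179, 0.1607, 0.0536],
 [0.006, 0.0536, 0.1845]].

Step 3 — form the quadratic (x - mu)^T · Sigma^{-1} · (x - mu):
  Sigma^{-1} · (x - mu) = (-0.1786, 0.3929, -0.0357).
  (x - mu)^T · [Sigma^{-1} · (x - mu)] = (-2)·(-0.1786) + (3)·(0.3929) + (-1)·(-0.0357) = 1.5714.

Step 4 — take square root: d = √(1.5714) ≈ 1.2536.

d(x, mu) = √(1.5714) ≈ 1.2536


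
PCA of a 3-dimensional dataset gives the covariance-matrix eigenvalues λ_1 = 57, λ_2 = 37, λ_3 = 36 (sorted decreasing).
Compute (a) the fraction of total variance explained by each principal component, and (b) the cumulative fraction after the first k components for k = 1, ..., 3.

Step 1 — total variance = trace(Sigma) = Σ λ_i = 57 + 37 + 36 = 130.

Step 2 — fraction explained by component i = λ_i / Σ λ:
  PC1: 57/130 = 0.4385
  PC2: 37/130 = 0.2846
  PC3: 36/130 = 0.2769

Step 3 — cumulative fraction after k components = (λ_1 + ... + λ_k) / Σ λ:
  k = 1: 57/130 = 0.4385
  k = 2: (57 + 37)/130 = 94/130 = 0.7231
  k = 3: (57 + 37 + 36)/130 = 130/130 = 1

Summary (fraction, with percent):

explained: PC1 0.4385 (43.85%), PC2 0.2846 (28.46%), PC3 0.2769 (27.69%);  cumulative: 0.4385, 0.7231, 1


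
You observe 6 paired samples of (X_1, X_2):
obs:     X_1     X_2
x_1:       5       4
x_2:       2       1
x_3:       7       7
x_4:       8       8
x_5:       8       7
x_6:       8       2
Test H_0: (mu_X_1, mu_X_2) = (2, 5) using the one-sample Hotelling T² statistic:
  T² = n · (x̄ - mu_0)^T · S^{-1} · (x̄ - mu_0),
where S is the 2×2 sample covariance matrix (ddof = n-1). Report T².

Step 1 — sample mean vector:
  mean(X_1) = (5 + 2 + 7 + 8 + 8 + 8) / 6 = 38/6 = 6.3333
  mean(X_2) = (4 + 1 + 7 + 8 + 7 + 2) / 6 = 29/6 = 4.8333
  x̄ = (6.3333, 4.8333),  deviation x̄ - mu_0 = (6.3333, 4.8333) - (2, 5) = (4.3333, -0.1667).

Step 2 — sample covariance matrix, S[i,j] = (1/(n-1)) · Σ_k (x_{k,i} - mean_i) · (x_{k,j} - mean_j), divisor n-1 = 5:
  S[X_1,X_1] = ((-1.3333)·(-1.3333) + (-4.3333)·(-4.3333) + (0.6667)·(0.6667) + (1.6667)·(1.6667) + (1.6667)·(1.6667) + (1.6667)·(1.6667)) / 5 = 29.3333/5 = 5.8667
  S[X_1,X_2] = ((-1.3333)·(-0.8333) + (-4.3333)·(-3.8333) + (0.6667)·(2.1667) + (1.6667)·(3.1667) + (1.6667)·(2.1667) + (1.6667)·(-2.8333)) / 5 = 23.3333/5 = 4.6667
  S[X_2,X_2] = ((-0.8333)·(-0.8333) + (-3.8333)·(-3.8333) + (2.1667)·(2.1667) + (3.1667)·(3.1667) + (2.1667)·(2.1667) + (-2.8333)·(-2.8333)) / 5 = 42.8333/5 = 8.5667
  S = [[5.8667, 4.6667],
 [4.6667, 8.5667]].

Step 3 — invert S. det(S) = 5.8667·8.5667 - (4.6667)² = 28.48.
  S^{-1} = (1/det) · [[d, -b], [-b, a]] = [[0.3008, -0.1639],
 [-0.1639, 0.206]].

Step 4 — quadratic form (x̄ - mu_0)^T · S^{-1} · (x̄ - mu_0):
  S^{-1} · (x̄ - mu_0) = (1.3308, -0.7444),
  (x̄ - mu_0)^T · [...] = (4.3333)·(1.3308) + (-0.1667)·(-0.7444) = 5.8907.

Step 5 — scale by n: T² = 6 · 5.8907 = 35.3441.

T² ≈ 35.3441


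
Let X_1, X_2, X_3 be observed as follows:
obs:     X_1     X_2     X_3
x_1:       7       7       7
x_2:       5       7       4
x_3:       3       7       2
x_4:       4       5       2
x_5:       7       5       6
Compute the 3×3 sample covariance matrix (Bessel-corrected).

Step 1 — column means:
  mean(X_1) = (7 + 5 + 3 + 4 + 7) / 5 = 26/5 = 5.2
  mean(X_2) = (7 + 7 + 7 + 5 + 5) / 5 = 31/5 = 6.2
  mean(X_3) = (7 + 4 + 2 + 2 + 6) / 5 = 21/5 = 4.2

Step 2 — sample covariance S[i,j] = (1/(n-1)) · Σ_k (x_{k,i} - mean_i) · (x_{k,j} - mean_j), with n-1 = 4.
  S[X_1,X_1] = ((1.8)·(1.8) + (-0.2)·(-0.2) + (-2.2)·(-2.2) + (-1.2)·(-1.2) + (1.8)·(1.8)) / 4 = 12.8/4 = 3.2
  S[X_1,X_2] = ((1.8)·(0.8) + (-0.2)·(0.8) + (-2.2)·(0.8) + (-1.2)·(-1.2) + (1.8)·(-1.2)) / 4 = -1.2/4 = -0.3
  S[X_1,X_3] = ((1.8)·(2.8) + (-0.2)·(-0.2) + (-2.2)·(-2.2) + (-1.2)·(-2.2) + (1.8)·(1.8)) / 4 = 15.8/4 = 3.95
  S[X_2,X_2] = ((0.8)·(0.8) + (0.8)·(0.8) + (0.8)·(0.8) + (-1.2)·(-1.2) + (-1.2)·(-1.2)) / 4 = 4.8/4 = 1.2
  S[X_2,X_3] = ((0.8)·(2.8) + (0.8)·(-0.2) + (0.8)·(-2.2) + (-1.2)·(-2.2) + (-1.2)·(1.8)) / 4 = 0.8/4 = 0.2
  S[X_3,X_3] = ((2.8)·(2.8) + (-0.2)·(-0.2) + (-2.2)·(-2.2) + (-2.2)·(-2.2) + (1.8)·(1.8)) / 4 = 20.8/4 = 5.2

S is symmetric (S[j,i] = S[i,j]). Assembling:

S = [[3.2, -0.3, 3.95],
 [-0.3, 1.2, 0.2],
 [3.95, 0.2, 5.2]]


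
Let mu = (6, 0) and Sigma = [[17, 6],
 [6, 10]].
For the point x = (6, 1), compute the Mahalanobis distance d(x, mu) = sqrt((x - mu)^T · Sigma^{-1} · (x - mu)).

Step 1 — centre the observation: (x - mu) = (0, 1).

Step 2 — invert Sigma. det(Sigma) = 17·10 - (6)² = 134.
  Sigma^{-1} = (1/det) · [[d, -b], [-b, a]] = [[0.0746, -0.0448],
 [-0.0448, 0.1269]].

Step 3 — form the quadratic (x - mu)^T · Sigma^{-1} · (x - mu):
  Sigma^{-1} · (x - mu) = (-0.0448, 0.1269).
  (x - mu)^T · [Sigma^{-1} · (x - mu)] = (0)·(-0.0448) + (1)·(0.1269) = 0.1269.

Step 4 — take square root: d = √(0.1269) ≈ 0.3562.

d(x, mu) = √(0.1269) ≈ 0.3562


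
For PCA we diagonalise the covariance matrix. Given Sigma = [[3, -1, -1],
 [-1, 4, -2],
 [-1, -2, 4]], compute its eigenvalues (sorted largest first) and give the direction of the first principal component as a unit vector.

Step 1 — characteristic polynomial p(λ) = det(λI - Sigma) = λ³ - tr·λ² + c_1·λ - det, where tr = trace, c_1 = sum of the principal 2×2 minors, det = det(Sigma):
  tr = 3 + 4 + 4 = 11,
  c_1 = (3·4 - (-1)²) + (3·4 - (-1)²) + (4·4 - (-2)²) = 11 + 11 + 12 = 34,
  det = 3·(4·4 - (-2)²) - (-1)·((-1)·4 - (-2)·(-1)) + (-1)·((-1)·(-2) - 4·(-1)) = 3·(12) - (-1)·(-6) + (-1)·(6) = 24.
  So p(λ) = λ³ - 11λ² + 34λ - 24.
Step 2 — look for an integer root (rational root theorem: any rational root is an integer divisor of 24). Testing λ = 1:
  p(1) = 1 - 11 + 34 - 24 = 0  ✓
  Dividing out (λ - 1): p(λ) = (λ - 1)(λ² - 10λ + 24).
Step 3 — remaining eigenvalues from the quadratic λ² - 10λ + 24 = 0:
  Δ = 10² - 4·24 = 100 - 96 = 4,  λ = (10 ± √4)/2 = (10 ± 2)/2 = 6 or 4.
  Sorted: λ_1 = 6,  λ_2 = 4,  λ_3 = 1  (check: sum = 11 = tr ✓).

Step 4 — unit eigenvector for λ_1 = 6: v spans the null space of (Sigma - λ_1 I), whose rows are
  r_1 = (-3, -1, -1),  r_2 = (-1, -2, -2),  r_3 = (-1, -2, -2).
  v is orthogonal to every row, so take v ∝ r_1 × r_2 = ((-1)·(-2) - (-1)·(-2), (-1)·(-1) - (-3)·(-2), (-3)·(-2) - (-1)·(-1)) = (0, -5, 5).
  Rescale (divide by 5; multiply by -1 so the first nonzero entry is positive): u = (0, 1, -1).
  ||u|| = √((0)² + (1)² + (-1)²) = √(2) ≈ 1.4142,  v_1 = u/||u|| ≈ (0, 0.7071, -0.7071) (||v_1|| = 1).

λ_1 = 6,  λ_2 = 4,  λ_3 = 1;  v_1 ≈ (0, 0.7071, -0.7071)


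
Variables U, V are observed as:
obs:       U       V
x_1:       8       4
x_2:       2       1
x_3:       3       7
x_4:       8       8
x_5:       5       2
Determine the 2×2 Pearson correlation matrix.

Step 1 — column means:
  mean(U) = (8 + 2 + 3 + 8 + 5) / 5 = 26/5 = 5.2
  mean(V) = (4 + 1 + 7 + 8 + 2) / 5 = 22/5 = 4.4

Step 2 — sample variances and covariances s[i,j] = (1/(n-1)) · Σ_k (x_{k,i} - mean_i) · (x_{k,j} - mean_j), with n-1 = 4:
  s[U,U] = ((2.8)·(2.8) + (-3.2)·(-3.2) + (-2.2)·(-2.2) + (2.8)·(2.8) + (-0.2)·(-0.2)) / 4 = 30.8/4 = 7.7
  s[U,V] = ((2.8)·(-0.4) + (-3.2)·(-3.4) + (-2.2)·(2.6) + (2.8)·(3.6) + (-0.2)·(-2.4)) / 4 = 14.6/4 = 3.65
  s[V,V] = ((-0.4)·(-0.4) + (-3.4)·(-3.4) + (2.6)·(2.6) + (3.6)·(3.6) + (-2.4)·(-2.4)) / 4 = 37.2/4 = 9.3
  Sample standard deviations s_i = √(s[i,i]):
  s(U) = √(7.7) = 2.7749
  s(V) = √(9.3) = 3.0496

Step 3 — r_{ij} = s_{ij} / (s_i · s_j):
  r[U,U] = 1 (diagonal).
  r[U,V] = 3.65 / (2.7749 · 3.0496) = 3.65 / 8.4623 = 0.4313
  r[V,V] = 1 (diagonal).

R is symmetric with unit diagonal. Assembling:

R = [[1, 0.4313],
 [0.4313, 1]]


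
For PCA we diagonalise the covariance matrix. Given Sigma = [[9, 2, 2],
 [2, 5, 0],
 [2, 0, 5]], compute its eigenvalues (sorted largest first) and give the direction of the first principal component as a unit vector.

Step 1 — characteristic polynomial p(λ) = det(λI - Sigma) = λ³ - tr·λ² + c_1·λ - det, where tr = trace, c_1 = sum of the principal 2×2 minors, det = det(Sigma):
  tr = 9 + 5 + 5 = 19,
  c_1 = (9·5 - (2)²) + (9·5 - (2)²) + (5·5 - (0)²) = 41 + 41 + 25 = 107,
  det = 9·(5·5 - (0)²) - (2)·((2)·5 - (0)·(2)) + (2)·((2)·(0) - 5·(2)) = 9·(25) - (2)·(10) + (2)·(-10) = 185.
  So p(λ) = λ³ - 19λ² + 107λ - 185.
Step 2 — look for an integer root (rational root theorem: any rational root is an integer divisor of 185). Testing λ = 5:
  p(5) = 125 - 475 + 535 - 185 = 0  ✓
  Dividing out (λ - 5): p(λ) = (λ - 5)(λ² - 14λ + 37).
Step 3 — remaining eigenvalues from the quadratic λ² - 14λ + 37 = 0:
  Δ = 14² - 4·37 = 196 - 148 = 48,  λ = (14 ± √48)/2 = (14 ± 6.9282)/2 ≈ 10.4641 or 3.5359.
  Sorted: λ_1 = 10.4641,  λ_2 = 5,  λ_3 = 3.5359  (check: sum = 19 = tr ✓).

Step 4 — unit eigenvector for λ_1 ≈ 10.4641: v spans the null space of (Sigma - λ_1 I), whose rows are
  r_1 = (-1.4641, 2, 2),  r_2 = (2, -5.4641, 0),  r_3 = (2, 0, -5.4641).
  v is orthogonal to every row, so take v ∝ r_1 × r_2 = ((2)·(0) - (2)·(-5.4641), (2)·(2) - (-1.4641)·(0), (-1.4641)·(-5.4641) - (2)·(2)) ≈ (10.9282, 4, 4).
  Let u = (10.9282, 4, 4).
  ||u|| = √((10.9282)² + (4)² + (4)²) = √(151.4256) ≈ 12.3055,  v_1 = u/||u|| ≈ (0.8881, 0.3251, 0.3251) (||v_1|| = 1).

λ_1 = 10.4641,  λ_2 = 5,  λ_3 = 3.5359;  v_1 ≈ (0.8881, 0.3251, 0.3251)


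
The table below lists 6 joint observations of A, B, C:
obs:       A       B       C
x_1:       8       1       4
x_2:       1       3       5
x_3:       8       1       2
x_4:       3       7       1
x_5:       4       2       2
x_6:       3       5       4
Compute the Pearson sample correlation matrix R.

Step 1 — column means:
  mean(A) = (8 + 1 + 8 + 3 + 4 + 3) / 6 = 27/6 = 4.5
  mean(B) = (1 + 3 + 1 + 7 + 2 + 5) / 6 = 19/6 = 3.1667
  mean(C) = (4 + 5 + 2 + 1 + 2 + 4) / 6 = 18/6 = 3

Step 2 — sample variances and covariances s[i,j] = (1/(n-1)) · Σ_k (x_{k,i} - mean_i) · (x_{k,j} - mean_j), with n-1 = 5:
  s[A,A] = ((3.5)·(3.5) + (-3.5)·(-3.5) + (3.5)·(3.5) + (-1.5)·(-1.5) + (-0.5)·(-0.5) + (-1.5)·(-1.5)) / 5 = 41.5/5 = 8.3
  s[A,B] = ((3.5)·(-2.1667) + (-3.5)·(-0.1667) + (3.5)·(-2.1667) + (-1.5)·(3.8333) + (-0.5)·(-1.1667) + (-1.5)·(1.8333)) / 5 = -22.5/5 = -4.5
  s[A,C] = ((3.5)·(1) + (-3.5)·(2) + (3.5)·(-1) + (-1.5)·(-2) + (-0.5)·(-1) + (-1.5)·(1)) / 5 = -5/5 = -1
  s[B,B] = ((-2.1667)·(-2.1667) + (-0.1667)·(-0.1667) + (-2.1667)·(-2.1667) + (3.8333)·(3.8333) + (-1.1667)·(-1.1667) + (1.8333)·(1.8333)) / 5 = 28.8333/5 = 5.7667
  s[B,C] = ((-2.1667)·(1) + (-0.1667)·(2) + (-2.1667)·(-1) + (3.8333)·(-2) + (-1.1667)·(-1) + (1.8333)·(1)) / 5 = -5/5 = -1
  s[C,C] = ((1)·(1) + (2)·(2) + (-1)·(-1) + (-2)·(-2) + (-1)·(-1) + (1)·(1)) / 5 = 12/5 = 2.4
  Sample standard deviations s_i = √(s[i,i]):
  s(A) = √(8.3) = 2.881
  s(B) = √(5.7667) = 2.4014
  s(C) = √(2.4) = 1.5492

Step 3 — r_{ij} = s_{ij} / (s_i · s_j):
  r[A,A] = 1 (diagonal).
  r[A,B] = -4.5 / (2.881 · 2.4014) = -4.5 / 6.9183 = -0.6504
  r[A,C] = -1 / (2.881 · 1.5492) = -1 / 4.4632 = -0.2241
  r[B,B] = 1 (diagonal).
  r[B,C] = -1 / (2.4014 · 1.5492) = -1 / 3.7202 = -0.2688
  r[C,C] = 1 (diagonal).

R is symmetric with unit diagonal. Assembling:

R = [[1, -0.6504, -0.2241],
 [-0.6504, 1, -0.2688],
 [-0.2241, -0.2688, 1]]
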